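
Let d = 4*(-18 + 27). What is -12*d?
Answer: -432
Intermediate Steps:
d = 36 (d = 4*9 = 36)
-12*d = -12*36 = -432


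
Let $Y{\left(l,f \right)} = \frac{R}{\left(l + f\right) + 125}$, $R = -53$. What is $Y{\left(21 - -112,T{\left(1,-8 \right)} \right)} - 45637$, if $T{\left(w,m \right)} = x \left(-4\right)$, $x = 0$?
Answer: $- \frac{11774399}{258} \approx -45637.0$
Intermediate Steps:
$T{\left(w,m \right)} = 0$ ($T{\left(w,m \right)} = 0 \left(-4\right) = 0$)
$Y{\left(l,f \right)} = - \frac{53}{125 + f + l}$ ($Y{\left(l,f \right)} = - \frac{53}{\left(l + f\right) + 125} = - \frac{53}{\left(f + l\right) + 125} = - \frac{53}{125 + f + l}$)
$Y{\left(21 - -112,T{\left(1,-8 \right)} \right)} - 45637 = - \frac{53}{125 + 0 + \left(21 - -112\right)} - 45637 = - \frac{53}{125 + 0 + \left(21 + 112\right)} - 45637 = - \frac{53}{125 + 0 + 133} - 45637 = - \frac{53}{258} - 45637 = - \frac{11774399}{258}$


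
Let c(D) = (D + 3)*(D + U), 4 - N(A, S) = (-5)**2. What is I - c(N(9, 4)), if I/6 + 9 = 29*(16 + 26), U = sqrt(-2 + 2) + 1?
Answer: 6894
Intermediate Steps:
N(A, S) = -21 (N(A, S) = 4 - 1*(-5)**2 = 4 - 1*25 = 4 - 25 = -21)
U = 1 (U = sqrt(0) + 1 = 0 + 1 = 1)
c(D) = (1 + D)*(3 + D) (c(D) = (D + 3)*(D + 1) = (3 + D)*(1 + D) = (1 + D)*(3 + D))
I = 7254 (I = -54 + 6*(29*(16 + 26)) = -54 + 6*(29*42) = -54 + 6*1218 = -54 + 7308 = 7254)
I - c(N(9, 4)) = 7254 - (3 + (-21)**2 + 4*(-21)) = 7254 - (3 + 441 - 84) = 7254 - 1*360 = 7254 - 360 = 6894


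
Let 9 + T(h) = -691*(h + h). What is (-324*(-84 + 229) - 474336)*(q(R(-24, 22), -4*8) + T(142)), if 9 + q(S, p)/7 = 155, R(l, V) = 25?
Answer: 101777043996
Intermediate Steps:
T(h) = -9 - 1382*h (T(h) = -9 - 691*(h + h) = -9 - 1382*h)
q(S, p) = 1022 (q(S, p) = -63 + 7*155 = -63 + 1085 = 1022)
(-324*(-84 + 229) - 474336)*(q(R(-24, 22), -4*8) + T(142)) = (-324*(-84 + 229) - 474336)*(1022 + (-9 - 1382*142)) = (-324*145 - 474336)*(1022 + (-9 - 196244)) = (-46980 - 474336)*(1022 - 196253) = -521316*(-195231) = 101777043996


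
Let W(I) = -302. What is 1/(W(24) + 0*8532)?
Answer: -1/302 ≈ -0.0033113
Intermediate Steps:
1/(W(24) + 0*8532) = 1/(-302 + 0*8532) = 1/(-302 + 0) = 1/(-302) = -1/302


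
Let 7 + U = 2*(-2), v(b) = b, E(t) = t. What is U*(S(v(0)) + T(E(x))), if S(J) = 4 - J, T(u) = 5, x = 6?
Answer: -99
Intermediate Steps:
U = -11 (U = -7 + 2*(-2) = -7 - 4 = -11)
U*(S(v(0)) + T(E(x))) = -11*((4 - 1*0) + 5) = -11*((4 + 0) + 5) = -11*(4 + 5) = -11*9 = -99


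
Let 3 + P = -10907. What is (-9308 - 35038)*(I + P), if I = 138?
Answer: 477695112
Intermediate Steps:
P = -10910 (P = -3 - 10907 = -10910)
(-9308 - 35038)*(I + P) = (-9308 - 35038)*(138 - 10910) = -44346*(-10772) = 477695112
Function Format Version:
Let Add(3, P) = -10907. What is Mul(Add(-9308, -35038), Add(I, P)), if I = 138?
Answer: 477695112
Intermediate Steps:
P = -10910 (P = Add(-3, -10907) = -10910)
Mul(Add(-9308, -35038), Add(I, P)) = Mul(Add(-9308, -35038), Add(138, -10910)) = Mul(-44346, -10772) = 477695112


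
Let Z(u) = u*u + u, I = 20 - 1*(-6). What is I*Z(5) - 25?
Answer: 755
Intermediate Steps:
I = 26 (I = 20 + 6 = 26)
Z(u) = u + u**2 (Z(u) = u**2 + u = u + u**2)
I*Z(5) - 25 = 26*(5*(1 + 5)) - 25 = 26*(5*6) - 25 = 26*30 - 25 = 780 - 25 = 755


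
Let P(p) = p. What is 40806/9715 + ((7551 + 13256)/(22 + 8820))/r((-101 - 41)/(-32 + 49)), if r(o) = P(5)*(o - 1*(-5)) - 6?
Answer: 136195794239/33243311610 ≈ 4.0969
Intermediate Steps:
r(o) = 19 + 5*o (r(o) = 5*(o - 1*(-5)) - 6 = 5*(o + 5) - 6 = 5*(5 + o) - 6 = (25 + 5*o) - 6 = 19 + 5*o)
40806/9715 + ((7551 + 13256)/(22 + 8820))/r((-101 - 41)/(-32 + 49)) = 40806/9715 + ((7551 + 13256)/(22 + 8820))/(19 + 5*((-101 - 41)/(-32 + 49))) = 40806*(1/9715) + (20807/8842)/(19 + 5*(-142/17)) = 40806/9715 + (20807*(1/8842))/(19 + 5*(-142*1/17)) = 40806/9715 + 20807/(8842*(19 + 5*(-142/17))) = 40806/9715 + 20807/(8842*(19 - 710/17)) = 40806/9715 + 20807/(8842*(-387/17)) = 40806/9715 + (20807/8842)*(-17/387) = 40806/9715 - 353719/3421854 = 136195794239/33243311610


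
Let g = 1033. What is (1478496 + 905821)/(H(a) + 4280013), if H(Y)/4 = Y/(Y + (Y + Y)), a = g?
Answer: 7152951/12840043 ≈ 0.55708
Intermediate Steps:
a = 1033
H(Y) = 4/3 (H(Y) = 4*(Y/(Y + (Y + Y))) = 4*(Y/(Y + 2*Y)) = 4*(Y/((3*Y))) = 4*((1/(3*Y))*Y) = 4*(1/3) = 4/3)
(1478496 + 905821)/(H(a) + 4280013) = (1478496 + 905821)/(4/3 + 4280013) = 2384317/(12840043/3) = 2384317*(3/12840043) = 7152951/12840043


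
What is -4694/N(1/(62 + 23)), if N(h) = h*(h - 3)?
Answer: 16957075/127 ≈ 1.3352e+5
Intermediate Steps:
N(h) = h*(-3 + h)
-4694/N(1/(62 + 23)) = -4694*(62 + 23)/(-3 + 1/(62 + 23)) = -4694*85/(-3 + 1/85) = -4694/((1/85)*(-254/85)) = -4694/(-254/7225) = -4694*(-7225/254) = 16957075/127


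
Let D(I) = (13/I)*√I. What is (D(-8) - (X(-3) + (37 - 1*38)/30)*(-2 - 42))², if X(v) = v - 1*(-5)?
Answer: 13440407/1800 - 8437*I*√2/15 ≈ 7466.9 - 795.45*I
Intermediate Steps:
X(v) = 5 + v (X(v) = v + 5 = 5 + v)
D(I) = 13/√I
(D(-8) - (X(-3) + (37 - 1*38)/30)*(-2 - 42))² = (13/√(-8) - ((5 - 3) + (37 - 1*38)/30)*(-2 - 42))² = (13*(-I*√2/4) - (2 + (37 - 38)*(1/30))*(-44))² = (-13*I*√2/4 - (2 - 1*1/30)*(-44))² = (-13*I*√2/4 - (2 - 1/30)*(-44))² = (-13*I*√2/4 - 59*(-44)/30)² = (-13*I*√2/4 - 1*(-1298/15))² = (-13*I*√2/4 + 1298/15)² = (1298/15 - 13*I*√2/4)²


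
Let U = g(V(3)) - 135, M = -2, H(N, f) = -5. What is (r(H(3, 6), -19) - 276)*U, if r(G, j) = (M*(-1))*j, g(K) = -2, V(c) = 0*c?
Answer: 43018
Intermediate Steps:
V(c) = 0
U = -137 (U = -2 - 135 = -137)
r(G, j) = 2*j (r(G, j) = (-2*(-1))*j = 2*j)
(r(H(3, 6), -19) - 276)*U = (2*(-19) - 276)*(-137) = (-38 - 276)*(-137) = -314*(-137) = 43018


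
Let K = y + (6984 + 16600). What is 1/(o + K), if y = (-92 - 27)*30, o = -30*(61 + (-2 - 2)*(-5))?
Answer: 1/17584 ≈ 5.6870e-5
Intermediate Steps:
o = -2430 (o = -30*(61 - 4*(-5)) = -30*(61 + 20) = -30*81 = -2430)
y = -3570 (y = -119*30 = -3570)
K = 20014 (K = -3570 + (6984 + 16600) = -3570 + 23584 = 20014)
1/(o + K) = 1/(-2430 + 20014) = 1/17584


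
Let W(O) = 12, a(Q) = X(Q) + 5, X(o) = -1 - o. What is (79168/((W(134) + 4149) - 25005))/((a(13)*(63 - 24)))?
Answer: 19792/1829061 ≈ 0.010821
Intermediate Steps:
a(Q) = 4 - Q (a(Q) = (-1 - Q) + 5 = 4 - Q)
(79168/((W(134) + 4149) - 25005))/((a(13)*(63 - 24))) = (79168/((12 + 4149) - 25005))/(((4 - 1*13)*(63 - 24))) = (79168/(4161 - 25005))/(((4 - 13)*39)) = (79168/(-20844))/((-9*39)) = (79168*(-1/20844))/(-351) = -19792/5211*(-1/351) = 19792/1829061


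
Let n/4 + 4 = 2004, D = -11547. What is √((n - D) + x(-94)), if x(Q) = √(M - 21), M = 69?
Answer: √(19547 + 4*√3) ≈ 139.84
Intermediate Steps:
n = 8000 (n = -16 + 4*2004 = -16 + 8016 = 8000)
x(Q) = 4*√3 (x(Q) = √(69 - 21) = √48 = 4*√3)
√((n - D) + x(-94)) = √((8000 - 1*(-11547)) + 4*√3) = √((8000 + 11547) + 4*√3) = √(19547 + 4*√3)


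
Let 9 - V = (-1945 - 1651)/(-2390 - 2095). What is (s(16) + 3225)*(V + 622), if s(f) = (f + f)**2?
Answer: 12009539311/4485 ≈ 2.6777e+6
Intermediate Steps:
s(f) = 4*f**2 (s(f) = (2*f)**2 = 4*f**2)
V = 36769/4485 (V = 9 - (-1945 - 1651)/(-2390 - 2095) = 9 - (-3596)/(-4485) = 9 - (-3596)*(-1)/4485 = 9 - 1*3596/4485 = 9 - 3596/4485 = 36769/4485 ≈ 8.1982)
(s(16) + 3225)*(V + 622) = (4*16**2 + 3225)*(36769/4485 + 622) = (4*256 + 3225)*(2826439/4485) = (1024 + 3225)*(2826439/4485) = 4249*(2826439/4485) = 12009539311/4485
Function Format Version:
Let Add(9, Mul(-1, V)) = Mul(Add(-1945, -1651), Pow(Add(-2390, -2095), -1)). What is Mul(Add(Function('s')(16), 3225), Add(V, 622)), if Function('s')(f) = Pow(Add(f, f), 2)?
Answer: Rational(12009539311, 4485) ≈ 2.6777e+6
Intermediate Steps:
Function('s')(f) = Mul(4, Pow(f, 2)) (Function('s')(f) = Pow(Mul(2, f), 2) = Mul(4, Pow(f, 2)))
V = Rational(36769, 4485) (V = Add(9, Mul(-1, Mul(Add(-1945, -1651), Pow(Add(-2390, -2095), -1)))) = Add(9, Mul(-1, Mul(-3596, Pow(-4485, -1)))) = Add(9, Mul(-1, Mul(-3596, Rational(-1, 4485)))) = Add(9, Mul(-1, Rational(3596, 4485))) = Add(9, Rational(-3596, 4485)) = Rational(36769, 4485) ≈ 8.1982)
Mul(Add(Function('s')(16), 3225), Add(V, 622)) = Mul(Add(Mul(4, Pow(16, 2)), 3225), Add(Rational(36769, 4485), 622)) = Mul(Add(Mul(4, 256), 3225), Rational(2826439, 4485)) = Mul(Add(1024, 3225), Rational(2826439, 4485)) = Mul(4249, Rational(2826439, 4485)) = Rational(12009539311, 4485)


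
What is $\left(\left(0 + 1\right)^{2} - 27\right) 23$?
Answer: $-598$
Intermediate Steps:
$\left(\left(0 + 1\right)^{2} - 27\right) 23 = \left(1^{2} - 27\right) 23 = \left(1 - 27\right) 23 = \left(-26\right) 23 = -598$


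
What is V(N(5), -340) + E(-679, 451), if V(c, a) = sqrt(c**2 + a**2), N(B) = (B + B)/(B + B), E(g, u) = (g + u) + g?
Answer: -907 + sqrt(115601) ≈ -567.00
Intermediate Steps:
E(g, u) = u + 2*g
N(B) = 1 (N(B) = (2*B)/((2*B)) = (2*B)*(1/(2*B)) = 1)
V(c, a) = sqrt(a**2 + c**2)
V(N(5), -340) + E(-679, 451) = sqrt((-340)**2 + 1**2) + (451 + 2*(-679)) = sqrt(115600 + 1) + (451 - 1358) = sqrt(115601) - 907 = -907 + sqrt(115601)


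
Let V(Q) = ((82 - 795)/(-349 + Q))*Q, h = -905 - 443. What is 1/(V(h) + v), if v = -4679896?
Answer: -1697/7942744636 ≈ -2.1365e-7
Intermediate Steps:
h = -1348
V(Q) = -713*Q/(-349 + Q) (V(Q) = (-713/(-349 + Q))*Q = -713*Q/(-349 + Q))
1/(V(h) + v) = 1/(-713*(-1348)/(-349 - 1348) - 4679896) = 1/(-713*(-1348)/(-1697) - 4679896) = 1/(-713*(-1348)*(-1/1697) - 4679896) = 1/(-961124/1697 - 4679896) = 1/(-7942744636/1697) = -1697/7942744636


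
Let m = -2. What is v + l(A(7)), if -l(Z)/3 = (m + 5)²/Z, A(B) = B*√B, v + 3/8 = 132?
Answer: 1053/8 - 27*√7/49 ≈ 130.17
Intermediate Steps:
v = 1053/8 (v = -3/8 + 132 = 1053/8 ≈ 131.63)
A(B) = B^(3/2)
l(Z) = -27/Z (l(Z) = -3*(-2 + 5)²/Z = -3*3²/Z = -27/Z)
v + l(A(7)) = 1053/8 - 27*√7/49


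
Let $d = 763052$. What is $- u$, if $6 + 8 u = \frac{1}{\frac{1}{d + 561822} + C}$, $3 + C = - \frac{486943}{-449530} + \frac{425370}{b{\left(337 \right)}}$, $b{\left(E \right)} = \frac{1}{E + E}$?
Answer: $\frac{256124584753141886173}{341499446536046051304} \approx 0.75$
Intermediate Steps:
$b{\left(E \right)} = \frac{1}{2 E}$
$C = \frac{128879971429753}{449530}$ ($C = -3 + \left(- \frac{486943}{-449530} + \frac{425370}{\frac{1}{2} \cdot \frac{1}{337}}\right) = -3 - \left(- \frac{486943}{449530} - \frac{425370}{\frac{1}{2} \cdot \frac{1}{337}}\right) = -3 + \left(\frac{486943}{449530} + 425370 \frac{1}{\frac{1}{674}}\right) = -3 + \left(\frac{486943}{449530} + 425370 \cdot 674\right) = -3 + \left(\frac{486943}{449530} + 286699380\right) = -3 + \frac{128879972778343}{449530} = \frac{128879971429753}{449530} \approx 2.867 \cdot 10^{8}$)
$u = - \frac{256124584753141886173}{341499446536046051304}$ ($u = - \frac{3}{4} + \frac{1}{8 \left(\frac{1}{763052 + 561822} + \frac{128879971429753}{449530}\right)} = - \frac{3}{4} + \frac{1}{8 \left(\frac{1}{1324874} + \frac{128879971429753}{449530}\right)} = - \frac{3}{4} + \frac{1}{8 \cdot \frac{42687430817005756413}{148892652305}} = - \frac{3}{4} + \frac{1}{8} \cdot \frac{148892652305}{42687430817005756413} = - \frac{3}{4} + \frac{148892652305}{341499446536046051304} = - \frac{256124584753141886173}{341499446536046051304} \approx -0.75$)
$- u = \left(-1\right) \left(- \frac{256124584753141886173}{341499446536046051304}\right) = \frac{256124584753141886173}{341499446536046051304}$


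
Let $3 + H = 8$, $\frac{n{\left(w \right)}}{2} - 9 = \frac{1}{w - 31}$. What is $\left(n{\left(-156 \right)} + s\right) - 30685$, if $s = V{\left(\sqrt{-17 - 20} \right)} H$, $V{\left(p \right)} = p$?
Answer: $- \frac{5734731}{187} + 5 i \sqrt{37} \approx -30667.0 + 30.414 i$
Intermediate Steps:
$n{\left(w \right)} = 18 + \frac{2}{-31 + w}$ ($n{\left(w \right)} = 18 + \frac{2}{w - 31} = 18 + \frac{2}{-31 + w}$)
$H = 5$ ($H = -3 + 8 = 5$)
$s = 5 i \sqrt{37}$ ($s = \sqrt{-17 - 20} \cdot 5 = \sqrt{-37} \cdot 5 = i \sqrt{37} \cdot 5 = 5 i \sqrt{37} \approx 30.414 i$)
$\left(n{\left(-156 \right)} + s\right) - 30685 = \left(\frac{2 \left(-278 + 9 \left(-156\right)\right)}{-31 - 156} + 5 i \sqrt{37}\right) - 30685 = \left(\frac{2 \left(-278 - 1404\right)}{-187} + 5 i \sqrt{37}\right) - 30685 = \left(2 \left(- \frac{1}{187}\right) \left(-1682\right) + 5 i \sqrt{37}\right) - 30685 = \left(\frac{3364}{187} + 5 i \sqrt{37}\right) - 30685 = - \frac{5734731}{187} + 5 i \sqrt{37}$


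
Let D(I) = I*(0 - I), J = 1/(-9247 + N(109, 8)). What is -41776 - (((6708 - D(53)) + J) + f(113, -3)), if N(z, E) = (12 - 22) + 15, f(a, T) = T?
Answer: -474022179/9242 ≈ -51290.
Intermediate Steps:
N(z, E) = 5 (N(z, E) = -10 + 15 = 5)
J = -1/9242 (J = 1/(-9247 + 5) = 1/(-9242) = -1/9242 ≈ -0.00010820)
D(I) = -I**2 (D(I) = I*(-I) = -I**2)
-41776 - (((6708 - D(53)) + J) + f(113, -3)) = -41776 - (((6708 - (-1)*53**2) - 1/9242) - 3) = -41776 - (((6708 - (-1)*2809) - 1/9242) - 3) = -41776 - (((6708 - 1*(-2809)) - 1/9242) - 3) = -41776 - (((6708 + 2809) - 1/9242) - 3) = -41776 - ((9517 - 1/9242) - 3) = -41776 - (87956113/9242 - 3) = -41776 - 1*87928387/9242 = -41776 - 87928387/9242 = -474022179/9242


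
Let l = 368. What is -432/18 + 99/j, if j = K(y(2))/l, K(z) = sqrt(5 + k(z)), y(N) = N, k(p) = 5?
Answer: -24 + 18216*sqrt(10)/5 ≈ 11497.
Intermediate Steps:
K(z) = sqrt(10) (K(z) = sqrt(5 + 5) = sqrt(10))
j = sqrt(10)/368 ≈ 0.0085931
-432/18 + 99/j = -432/18 + 99/((sqrt(10)/368)) = -432*1/18 + 99*(184*sqrt(10)/5) = -24 + 18216*sqrt(10)/5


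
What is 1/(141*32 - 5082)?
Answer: -1/570 ≈ -0.0017544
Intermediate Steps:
1/(141*32 - 5082) = 1/(4512 - 5082) = 1/(-570) = -1/570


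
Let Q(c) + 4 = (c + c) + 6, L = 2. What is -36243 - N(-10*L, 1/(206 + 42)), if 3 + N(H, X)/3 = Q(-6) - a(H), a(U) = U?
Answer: -36264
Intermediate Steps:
Q(c) = 2 + 2*c (Q(c) = -4 + ((c + c) + 6) = -4 + (2*c + 6) = -4 + (6 + 2*c) = 2 + 2*c)
N(H, X) = -39 - 3*H (N(H, X) = -9 + 3*((2 + 2*(-6)) - H) = -9 + 3*((2 - 12) - H) = -9 + 3*(-10 - H) = -9 + (-30 - 3*H) = -39 - 3*H)
-36243 - N(-10*L, 1/(206 + 42)) = -36243 - (-39 - (-30)*2) = -36243 - (-39 - 3*(-20)) = -36243 - (-39 + 60) = -36243 - 1*21 = -36243 - 21 = -36264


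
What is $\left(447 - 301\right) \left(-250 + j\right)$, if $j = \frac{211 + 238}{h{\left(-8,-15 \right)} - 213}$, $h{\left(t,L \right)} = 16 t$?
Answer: $- \frac{12512054}{341} \approx -36692.0$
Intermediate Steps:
$j = - \frac{449}{341}$ ($j = \frac{211 + 238}{16 \left(-8\right) - 213} = \frac{449}{-128 - 213} = \frac{449}{-341} = 449 \left(- \frac{1}{341}\right) = - \frac{449}{341} \approx -1.3167$)
$\left(447 - 301\right) \left(-250 + j\right) = \left(447 - 301\right) \left(-250 - \frac{449}{341}\right) = 146 \left(- \frac{85699}{341}\right) = - \frac{12512054}{341}$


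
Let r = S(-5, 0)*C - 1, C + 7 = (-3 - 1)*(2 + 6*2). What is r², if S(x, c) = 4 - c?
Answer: 64009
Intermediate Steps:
C = -63 (C = -7 + (-3 - 1)*(2 + 6*2) = -7 - 4*(2 + 12) = -7 - 4*14 = -7 - 56 = -63)
r = -253 (r = (4 - 1*0)*(-63) - 1 = (4 + 0)*(-63) - 1 = 4*(-63) - 1 = -252 - 1 = -253)
r² = (-253)² = 64009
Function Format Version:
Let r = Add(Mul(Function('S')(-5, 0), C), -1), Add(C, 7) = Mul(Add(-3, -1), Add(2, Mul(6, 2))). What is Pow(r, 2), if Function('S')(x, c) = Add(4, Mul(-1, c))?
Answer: 64009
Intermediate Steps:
C = -63 (C = Add(-7, Mul(Add(-3, -1), Add(2, Mul(6, 2)))) = Add(-7, Mul(-4, Add(2, 12))) = Add(-7, Mul(-4, 14)) = Add(-7, -56) = -63)
r = -253 (r = Add(Mul(Add(4, Mul(-1, 0)), -63), -1) = Add(Mul(Add(4, 0), -63), -1) = Add(Mul(4, -63), -1) = Add(-252, -1) = -253)
Pow(r, 2) = Pow(-253, 2) = 64009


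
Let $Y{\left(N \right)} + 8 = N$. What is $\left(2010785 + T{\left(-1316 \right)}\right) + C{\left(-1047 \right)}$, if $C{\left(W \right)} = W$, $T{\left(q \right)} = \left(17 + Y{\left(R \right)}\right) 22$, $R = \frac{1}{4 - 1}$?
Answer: $\frac{6029830}{3} \approx 2.0099 \cdot 10^{6}$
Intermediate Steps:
$R = \frac{1}{3} \approx 0.33333$
$Y{\left(N \right)} = -8 + N$
$T{\left(q \right)} = \frac{616}{3}$ ($T{\left(q \right)} = \left(17 + \left(-8 + \frac{1}{3}\right)\right) 22 = \left(17 - \frac{23}{3}\right) 22 = \frac{28}{3} \cdot 22 = \frac{616}{3}$)
$\left(2010785 + T{\left(-1316 \right)}\right) + C{\left(-1047 \right)} = \left(2010785 + \frac{616}{3}\right) - 1047 = \frac{6032971}{3} - 1047 = \frac{6029830}{3}$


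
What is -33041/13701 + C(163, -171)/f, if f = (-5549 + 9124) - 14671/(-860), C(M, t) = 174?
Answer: -100019081371/42324731871 ≈ -2.3631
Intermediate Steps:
f = 3089171/860 (f = 3575 - 14671*(-1/860) = 3575 + 14671/860 = 3089171/860 ≈ 3592.1)
-33041/13701 + C(163, -171)/f = -33041/13701 + 174/(3089171/860) = -33041*1/13701 + 174*(860/3089171) = -33041/13701 + 149640/3089171 = -100019081371/42324731871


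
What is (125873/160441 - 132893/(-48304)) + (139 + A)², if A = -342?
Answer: 319394764170581/7749942064 ≈ 41213.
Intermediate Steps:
(125873/160441 - 132893/(-48304)) + (139 + A)² = (125873/160441 - 132893/(-48304)) + (139 - 342)² = (125873*(1/160441) - 132893*(-1/48304)) + (-203)² = (125873/160441 + 132893/48304) + 41209 = 27401655205/7749942064 + 41209 = 319394764170581/7749942064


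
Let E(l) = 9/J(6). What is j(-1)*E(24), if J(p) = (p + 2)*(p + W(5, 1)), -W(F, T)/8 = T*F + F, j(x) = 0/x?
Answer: 0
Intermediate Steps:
j(x) = 0
W(F, T) = -8*F - 8*F*T (W(F, T) = -8*(T*F + F) = -8*(F*T + F) = -8*(F + F*T) = -8*F - 8*F*T)
J(p) = (-80 + p)*(2 + p) (J(p) = (p + 2)*(p - 8*5*(1 + 1)) = (2 + p)*(p - 8*5*2) = (2 + p)*(p - 80) = (2 + p)*(-80 + p) = (-80 + p)*(2 + p))
E(l) = -9/592 (E(l) = 9/(-160 + 6² - 78*6) = 9/(-160 + 36 - 468) = 9/(-592) = 9*(-1/592) = -9/592)
j(-1)*E(24) = 0*(-9/592) = 0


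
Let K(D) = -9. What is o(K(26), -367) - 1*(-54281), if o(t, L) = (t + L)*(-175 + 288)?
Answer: 11793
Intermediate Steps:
o(t, L) = 113*L + 113*t (o(t, L) = (L + t)*113 = 113*L + 113*t)
o(K(26), -367) - 1*(-54281) = (113*(-367) + 113*(-9)) - 1*(-54281) = (-41471 - 1017) + 54281 = -42488 + 54281 = 11793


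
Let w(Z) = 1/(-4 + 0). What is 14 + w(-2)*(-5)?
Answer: 61/4 ≈ 15.250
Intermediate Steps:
w(Z) = -¼ (w(Z) = 1/(-4) = -¼)
14 + w(-2)*(-5) = 14 - ¼*(-5) = 14 + 5/4 = 61/4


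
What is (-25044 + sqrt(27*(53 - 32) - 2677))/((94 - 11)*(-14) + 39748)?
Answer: -4174/6431 + I*sqrt(2110)/38586 ≈ -0.64904 + 0.0011905*I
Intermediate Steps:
(-25044 + sqrt(27*(53 - 32) - 2677))/((94 - 11)*(-14) + 39748) = (-25044 + sqrt(27*21 - 2677))/(83*(-14) + 39748) = (-25044 + sqrt(567 - 2677))/(-1162 + 39748) = (-25044 + sqrt(-2110))/38586 = (-25044 + I*sqrt(2110))*(1/38586) = -4174/6431 + I*sqrt(2110)/38586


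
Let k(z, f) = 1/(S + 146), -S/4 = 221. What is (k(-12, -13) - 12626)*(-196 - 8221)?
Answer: 78429513413/738 ≈ 1.0627e+8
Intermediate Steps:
S = -884 (S = -4*221 = -884)
k(z, f) = -1/738 (k(z, f) = 1/(-884 + 146) = 1/(-738) = -1/738)
(k(-12, -13) - 12626)*(-196 - 8221) = (-1/738 - 12626)*(-196 - 8221) = -9317989/738*(-8417) = 78429513413/738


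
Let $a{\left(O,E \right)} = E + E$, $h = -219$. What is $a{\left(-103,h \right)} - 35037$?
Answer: $-35475$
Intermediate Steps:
$a{\left(O,E \right)} = 2 E$
$a{\left(-103,h \right)} - 35037 = 2 \left(-219\right) - 35037 = -438 - 35037 = -35475$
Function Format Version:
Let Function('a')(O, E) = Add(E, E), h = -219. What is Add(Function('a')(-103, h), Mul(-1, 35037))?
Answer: -35475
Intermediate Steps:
Function('a')(O, E) = Mul(2, E)
Add(Function('a')(-103, h), Mul(-1, 35037)) = Add(Mul(2, -219), Mul(-1, 35037)) = Add(-438, -35037) = -35475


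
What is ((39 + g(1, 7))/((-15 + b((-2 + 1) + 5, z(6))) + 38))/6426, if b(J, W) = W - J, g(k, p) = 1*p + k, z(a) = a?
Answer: 47/160650 ≈ 0.00029256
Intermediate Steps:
g(k, p) = k + p (g(k, p) = p + k = k + p)
((39 + g(1, 7))/((-15 + b((-2 + 1) + 5, z(6))) + 38))/6426 = ((39 + (1 + 7))/((-15 + (6 - ((-2 + 1) + 5))) + 38))/6426 = ((39 + 8)/((-15 + (6 - (-1 + 5))) + 38))*(1/6426) = (47/((-15 + (6 - 1*4)) + 38))*(1/6426) = (47/((-15 + (6 - 4)) + 38))*(1/6426) = (47/((-15 + 2) + 38))*(1/6426) = (47/(-13 + 38))*(1/6426) = (47/25)*(1/6426) = 47/160650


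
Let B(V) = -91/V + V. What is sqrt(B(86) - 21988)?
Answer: I*sqrt(161995018)/86 ≈ 148.0*I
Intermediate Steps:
B(V) = V - 91/V
sqrt(B(86) - 21988) = sqrt((86 - 91/86) - 21988) = sqrt(7305/86 - 21988) = sqrt(-1883663/86) = I*sqrt(161995018)/86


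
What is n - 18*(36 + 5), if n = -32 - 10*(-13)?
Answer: -640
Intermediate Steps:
n = 98 (n = -32 + 130 = 98)
n - 18*(36 + 5) = 98 - 18*(36 + 5) = 98 - 18*41 = 98 - 1*738 = 98 - 738 = -640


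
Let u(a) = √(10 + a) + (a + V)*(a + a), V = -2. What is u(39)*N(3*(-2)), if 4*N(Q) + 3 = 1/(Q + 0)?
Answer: -54967/24 ≈ -2290.3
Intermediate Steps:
N(Q) = -¾ + 1/(4*Q) (N(Q) = -¾ + 1/(4*(Q + 0)) = -¾ + 1/(4*Q))
u(a) = √(10 + a) + 2*a*(-2 + a) (u(a) = √(10 + a) + (a - 2)*(a + a) = √(10 + a) + (-2 + a)*(2*a) = √(10 + a) + 2*a*(-2 + a))
u(39)*N(3*(-2)) = (√(10 + 39) - 4*39 + 2*39²)*((1 - 9*(-2))/(4*((3*(-2))))) = (√49 - 156 + 2*1521)*((¼)*(1 - 3*(-6))/(-6)) = (7 - 156 + 3042)*((¼)*(-⅙)*(1 + 18)) = 2893*((¼)*(-⅙)*19) = 2893*(-19/24) = -54967/24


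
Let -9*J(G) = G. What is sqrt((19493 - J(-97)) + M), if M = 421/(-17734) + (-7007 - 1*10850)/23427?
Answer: 5*sqrt(14944631703859876470)/138484806 ≈ 139.58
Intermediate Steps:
J(G) = -G/9
M = -326538805/415454418 (M = 421*(-1/17734) + (-7007 - 10850)*(1/23427) = -421/17734 - 17857*1/23427 = -421/17734 - 17857/23427 = -326538805/415454418 ≈ -0.78598)
sqrt((19493 - J(-97)) + M) = sqrt((19493 - (-1)*(-97)/9) - 326538805/415454418) = sqrt((19493 - 1*97/9) - 326538805/415454418) = sqrt((19493 - 97/9) - 326538805/415454418) = sqrt(175340/9 - 326538805/415454418) = sqrt(2697882918625/138484806) = 5*sqrt(14944631703859876470)/138484806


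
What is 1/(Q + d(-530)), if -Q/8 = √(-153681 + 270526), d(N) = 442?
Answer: -221/3641358 - 2*√116845/1820679 ≈ -0.00043618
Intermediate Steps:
Q = -8*√116845 (Q = -8*√(-153681 + 270526) = -8*√116845 ≈ -2734.6)
1/(Q + d(-530)) = 1/(-8*√116845 + 442) = 1/(442 - 8*√116845)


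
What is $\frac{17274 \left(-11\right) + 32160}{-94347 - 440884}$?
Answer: $\frac{157854}{535231} \approx 0.29493$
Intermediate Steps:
$\frac{17274 \left(-11\right) + 32160}{-94347 - 440884} = \frac{-190014 + 32160}{-535231} = \left(-157854\right) \left(- \frac{1}{535231}\right) = \frac{157854}{535231}$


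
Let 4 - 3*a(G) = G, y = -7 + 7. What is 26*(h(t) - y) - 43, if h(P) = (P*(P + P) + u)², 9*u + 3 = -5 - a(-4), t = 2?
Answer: 848909/729 ≈ 1164.5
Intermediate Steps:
y = 0
a(G) = 4/3 - G/3
u = -32/27 (u = -⅓ + (-5 - (4/3 - ⅓*(-4)))/9 = -⅓ + (-5 - (4/3 + 4/3))/9 = -⅓ + (-5 - 1*8/3)/9 = -⅓ + (-5 - 8/3)/9 = -⅓ + (⅑)*(-23/3) = -⅓ - 23/27 = -32/27 ≈ -1.1852)
h(P) = (-32/27 + 2*P²)² (h(P) = (P*(P + P) - 32/27)² = (P*(2*P) - 32/27)² = (2*P² - 32/27)² = (-32/27 + 2*P²)²)
26*(h(t) - y) - 43 = 26*(4*(-16 + 27*2²)²/729 - 1*0) - 43 = 26*(4*(-16 + 27*4)²/729 + 0) - 43 = 26*(4*(-16 + 108)²/729 + 0) - 43 = 26*((4/729)*92² + 0) - 43 = 26*((4/729)*8464 + 0) - 43 = 26*(33856/729 + 0) - 43 = 26*(33856/729) - 43 = 880256/729 - 43 = 848909/729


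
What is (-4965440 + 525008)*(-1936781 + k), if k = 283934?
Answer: 7339354709904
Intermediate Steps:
(-4965440 + 525008)*(-1936781 + k) = (-4965440 + 525008)*(-1936781 + 283934) = -4440432*(-1652847) = 7339354709904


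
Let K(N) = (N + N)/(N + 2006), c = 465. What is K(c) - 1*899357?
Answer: -2222310217/2471 ≈ -8.9936e+5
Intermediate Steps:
K(N) = 2*N/(2006 + N) (K(N) = (2*N)/(2006 + N) = 2*N/(2006 + N))
K(c) - 1*899357 = 2*465/(2006 + 465) - 1*899357 = 2*465/2471 - 899357 = 2*465*(1/2471) - 899357 = 930/2471 - 899357 = -2222310217/2471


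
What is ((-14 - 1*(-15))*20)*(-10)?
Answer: -200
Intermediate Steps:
((-14 - 1*(-15))*20)*(-10) = ((-14 + 15)*20)*(-10) = (1*20)*(-10) = 20*(-10) = -200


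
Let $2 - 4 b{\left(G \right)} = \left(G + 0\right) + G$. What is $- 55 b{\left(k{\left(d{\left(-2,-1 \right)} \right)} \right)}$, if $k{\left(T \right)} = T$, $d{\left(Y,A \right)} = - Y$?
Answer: $\frac{55}{2} \approx 27.5$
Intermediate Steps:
$b{\left(G \right)} = \frac{1}{2} - \frac{G}{2}$ ($b{\left(G \right)} = \frac{1}{2} - \frac{\left(G + 0\right) + G}{4} = \frac{1}{2} - \frac{G + G}{4} = \frac{1}{2} - \frac{2 G}{4} = \frac{1}{2} - \frac{G}{2}$)
$- 55 b{\left(k{\left(d{\left(-2,-1 \right)} \right)} \right)} = - 55 \left(\frac{1}{2} - \frac{\left(-1\right) \left(-2\right)}{2}\right) = - 55 \left(\frac{1}{2} - 1\right) = \left(-55\right) \left(- \frac{1}{2}\right) = \frac{55}{2}$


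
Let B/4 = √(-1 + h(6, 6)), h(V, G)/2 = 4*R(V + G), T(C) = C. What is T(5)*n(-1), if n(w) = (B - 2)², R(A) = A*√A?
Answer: 20*(1 - 2*√(-1 + 192*√3))² ≈ 25088.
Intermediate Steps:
R(A) = A^(3/2)
h(V, G) = 8*(G + V)^(3/2) (h(V, G) = 2*(4*(V + G)^(3/2)) = 2*(4*(G + V)^(3/2)) = 8*(G + V)^(3/2))
B = 4*√(-1 + 192*√3) (B = 4*√(-1 + 8*(6 + 6)^(3/2)) = 4*√(-1 + 8*12^(3/2)) = 4*√(-1 + 8*(24*√3)) = 4*√(-1 + 192*√3) ≈ 72.834)
n(w) = (-2 + 4*√(-1 + 192*√3))² (n(w) = (4*√(-1 + 192*√3) - 2)² = (-2 + 4*√(-1 + 192*√3))²)
T(5)*n(-1) = 5*(4*(1 - 2*√(-1 + 192*√3))²) = 20*(1 - 2*√(-1 + 192*√3))²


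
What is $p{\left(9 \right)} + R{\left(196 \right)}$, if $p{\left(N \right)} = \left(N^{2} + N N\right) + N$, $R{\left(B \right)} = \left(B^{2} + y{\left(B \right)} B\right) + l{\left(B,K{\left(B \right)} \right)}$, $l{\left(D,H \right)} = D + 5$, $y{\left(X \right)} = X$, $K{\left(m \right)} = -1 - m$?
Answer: $77204$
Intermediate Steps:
$l{\left(D,H \right)} = 5 + D$
$R{\left(B \right)} = 5 + B + 2 B^{2}$ ($R{\left(B \right)} = \left(B^{2} + B B\right) + \left(5 + B\right) = \left(B^{2} + B^{2}\right) + \left(5 + B\right) = 2 B^{2} + \left(5 + B\right) = 5 + B + 2 B^{2}$)
$p{\left(N \right)} = N + 2 N^{2}$ ($p{\left(N \right)} = \left(N^{2} + N^{2}\right) + N = 2 N^{2} + N = N + 2 N^{2}$)
$p{\left(9 \right)} + R{\left(196 \right)} = 9 \left(1 + 2 \cdot 9\right) + \left(5 + 196 + 2 \cdot 196^{2}\right) = 9 \left(1 + 18\right) + \left(5 + 196 + 2 \cdot 38416\right) = 9 \cdot 19 + \left(5 + 196 + 76832\right) = 171 + 77033 = 77204$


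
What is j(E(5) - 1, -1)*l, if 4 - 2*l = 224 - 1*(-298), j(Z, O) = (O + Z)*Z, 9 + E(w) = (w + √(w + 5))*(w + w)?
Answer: -663040 - 204610*√10 ≈ -1.3101e+6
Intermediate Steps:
E(w) = -9 + 2*w*(w + √(5 + w)) (E(w) = -9 + (w + √(w + 5))*(w + w) = -9 + (w + √(5 + w))*(2*w) = -9 + 2*w*(w + √(5 + w)))
j(Z, O) = Z*(O + Z)
l = -259 (l = 2 - (224 - 1*(-298))/2 = 2 - (224 + 298)/2 = 2 - ½*522 = 2 - 261 = -259)
j(E(5) - 1, -1)*l = (((-9 + 2*5² + 2*5*√(5 + 5)) - 1)*(-1 + ((-9 + 2*5² + 2*5*√(5 + 5)) - 1)))*(-259) = (((-9 + 2*25 + 2*5*√10) - 1)*(-1 + ((-9 + 2*25 + 2*5*√10) - 1)))*(-259) = (((-9 + 50 + 10*√10) - 1)*(-1 + ((-9 + 50 + 10*√10) - 1)))*(-259) = (((41 + 10*√10) - 1)*(-1 + ((41 + 10*√10) - 1)))*(-259) = ((40 + 10*√10)*(-1 + (40 + 10*√10)))*(-259) = ((40 + 10*√10)*(39 + 10*√10))*(-259) = ((39 + 10*√10)*(40 + 10*√10))*(-259) = -259*(39 + 10*√10)*(40 + 10*√10)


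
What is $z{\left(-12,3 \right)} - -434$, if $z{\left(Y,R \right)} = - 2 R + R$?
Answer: $431$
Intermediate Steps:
$z{\left(Y,R \right)} = - R$
$z{\left(-12,3 \right)} - -434 = \left(-1\right) 3 - -434 = -3 + 434 = 431$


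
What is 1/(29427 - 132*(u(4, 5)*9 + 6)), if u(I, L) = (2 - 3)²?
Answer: 1/27447 ≈ 3.6434e-5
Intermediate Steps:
u(I, L) = 1 (u(I, L) = (-1)² = 1)
1/(29427 - 132*(u(4, 5)*9 + 6)) = 1/(29427 - 132*(1*9 + 6)) = 1/(29427 - 132*(9 + 6)) = 1/(29427 - 132*15) = 1/(29427 - 1980) = 1/27447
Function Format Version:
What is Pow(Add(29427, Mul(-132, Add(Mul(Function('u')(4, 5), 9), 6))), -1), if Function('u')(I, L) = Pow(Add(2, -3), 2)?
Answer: Rational(1, 27447) ≈ 3.6434e-5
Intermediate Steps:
Function('u')(I, L) = 1 (Function('u')(I, L) = Pow(-1, 2) = 1)
Pow(Add(29427, Mul(-132, Add(Mul(Function('u')(4, 5), 9), 6))), -1) = Pow(Add(29427, Mul(-132, Add(Mul(1, 9), 6))), -1) = Pow(Add(29427, Mul(-132, Add(9, 6))), -1) = Pow(Add(29427, Mul(-132, 15)), -1) = Pow(Add(29427, -1980), -1) = Pow(27447, -1) = Rational(1, 27447)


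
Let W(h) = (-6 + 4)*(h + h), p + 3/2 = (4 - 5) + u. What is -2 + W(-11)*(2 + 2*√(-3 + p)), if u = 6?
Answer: 86 + 44*√2 ≈ 148.23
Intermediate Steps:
p = 7/2 (p = -3/2 + ((4 - 5) + 6) = -3/2 + (-1 + 6) = -3/2 + 5 = 7/2 ≈ 3.5000)
W(h) = -4*h
-2 + W(-11)*(2 + 2*√(-3 + p)) = -2 + (-4*(-11))*(2 + 2*√(-3 + 7/2)) = -2 + 44*(2 + 2*√(½)) = -2 + 44*(2 + 2*(√2/2)) = -2 + 44*(2 + √2) = -2 + (88 + 44*√2) = 86 + 44*√2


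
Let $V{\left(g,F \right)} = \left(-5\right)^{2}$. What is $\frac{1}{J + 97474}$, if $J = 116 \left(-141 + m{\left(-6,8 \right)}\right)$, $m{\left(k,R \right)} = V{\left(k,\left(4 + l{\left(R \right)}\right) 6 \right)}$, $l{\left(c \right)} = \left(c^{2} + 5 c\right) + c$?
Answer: $\frac{1}{84018} \approx 1.1902 \cdot 10^{-5}$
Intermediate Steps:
$l{\left(c \right)} = c^{2} + 6 c$
$V{\left(g,F \right)} = 25$
$m{\left(k,R \right)} = 25$
$J = -13456$ ($J = 116 \left(-141 + 25\right) = 116 \left(-116\right) = -13456$)
$\frac{1}{J + 97474} = \frac{1}{-13456 + 97474} = \frac{1}{84018}$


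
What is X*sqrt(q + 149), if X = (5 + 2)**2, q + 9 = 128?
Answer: 98*sqrt(67) ≈ 802.16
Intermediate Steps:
q = 119 (q = -9 + 128 = 119)
X = 49 (X = 7**2 = 49)
X*sqrt(q + 149) = 49*sqrt(119 + 149) = 49*sqrt(268) = 49*(2*sqrt(67)) = 98*sqrt(67)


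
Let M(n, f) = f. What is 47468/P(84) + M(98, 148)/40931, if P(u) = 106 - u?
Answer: 88314362/40931 ≈ 2157.6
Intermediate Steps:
47468/P(84) + M(98, 148)/40931 = 47468/(106 - 1*84) + 148/40931 = 47468/(106 - 84) + 148*(1/40931) = 47468/22 + 148/40931 = 47468*(1/22) + 148/40931 = 23734/11 + 148/40931 = 88314362/40931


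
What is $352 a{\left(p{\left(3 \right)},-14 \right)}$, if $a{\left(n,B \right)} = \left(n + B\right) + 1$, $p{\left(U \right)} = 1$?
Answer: $-4224$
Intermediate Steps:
$a{\left(n,B \right)} = 1 + B + n$ ($a{\left(n,B \right)} = \left(B + n\right) + 1 = 1 + B + n$)
$352 a{\left(p{\left(3 \right)},-14 \right)} = 352 \left(1 - 14 + 1\right) = 352 \left(-12\right) = -4224$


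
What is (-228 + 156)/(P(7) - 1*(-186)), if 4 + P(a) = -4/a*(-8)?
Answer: -252/653 ≈ -0.38591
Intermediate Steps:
P(a) = -4 + 32/a (P(a) = -4 - 4/a*(-8) = -4 + 32/a)
(-228 + 156)/(P(7) - 1*(-186)) = (-228 + 156)/((-4 + 32/7) - 1*(-186)) = -72/((-4 + 32*(⅐)) + 186) = -72/((-4 + 32/7) + 186) = -72/(4/7 + 186) = -72/1306/7 = -72*7/1306 = -252/653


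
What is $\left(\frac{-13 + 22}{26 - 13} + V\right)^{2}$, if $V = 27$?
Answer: $\frac{129600}{169} \approx 766.86$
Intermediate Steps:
$\left(\frac{-13 + 22}{26 - 13} + V\right)^{2} = \left(\frac{-13 + 22}{26 - 13} + 27\right)^{2} = \left(\frac{9}{13} + 27\right)^{2} = \left(\frac{360}{13}\right)^{2} = \frac{129600}{169}$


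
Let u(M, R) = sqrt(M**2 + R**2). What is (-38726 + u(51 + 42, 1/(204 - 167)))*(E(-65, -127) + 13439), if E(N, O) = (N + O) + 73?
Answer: -515830320 + 360*sqrt(11840482) ≈ -5.1459e+8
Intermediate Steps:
E(N, O) = 73 + N + O
(-38726 + u(51 + 42, 1/(204 - 167)))*(E(-65, -127) + 13439) = (-38726 + sqrt((51 + 42)**2 + (1/(204 - 167))**2))*((73 - 65 - 127) + 13439) = (-38726 + sqrt(93**2 + (1/37)**2))*(-119 + 13439) = (-38726 + sqrt(8649 + (1/37)**2))*13320 = (-38726 + sqrt(8649 + 1/1369))*13320 = (-38726 + sqrt(11840482/1369))*13320 = (-38726 + sqrt(11840482)/37)*13320 = -515830320 + 360*sqrt(11840482)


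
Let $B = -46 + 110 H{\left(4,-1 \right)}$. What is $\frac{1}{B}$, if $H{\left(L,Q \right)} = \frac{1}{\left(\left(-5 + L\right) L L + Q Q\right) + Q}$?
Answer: $- \frac{8}{423} \approx -0.018913$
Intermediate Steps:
$H{\left(L,Q \right)} = \frac{1}{Q + Q^{2} + L^{2} \left(-5 + L\right)}$ ($H{\left(L,Q \right)} = \frac{1}{\left(L \left(-5 + L\right) L + Q^{2}\right) + Q} = \frac{1}{\left(L^{2} \left(-5 + L\right) + Q^{2}\right) + Q} = \frac{1}{\left(Q^{2} + L^{2} \left(-5 + L\right)\right) + Q} = \frac{1}{Q + Q^{2} + L^{2} \left(-5 + L\right)}$)
$B = - \frac{423}{8}$ ($B = -46 + \frac{110}{-1 + 4^{3} + \left(-1\right)^{2} - 5 \cdot 4^{2}} = -46 + \frac{110}{-1 + 64 + 1 - 80} = -46 + \frac{110}{-16} = -46 + 110 \left(- \frac{1}{16}\right) = -46 - \frac{55}{8} = - \frac{423}{8} \approx -52.875$)
$\frac{1}{B} = \frac{1}{- \frac{423}{8}} = - \frac{8}{423}$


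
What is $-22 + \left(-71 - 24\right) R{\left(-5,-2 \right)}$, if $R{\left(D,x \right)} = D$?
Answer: $453$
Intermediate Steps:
$-22 + \left(-71 - 24\right) R{\left(-5,-2 \right)} = -22 + \left(-71 - 24\right) \left(-5\right) = -22 - -475 = -22 + 475 = 453$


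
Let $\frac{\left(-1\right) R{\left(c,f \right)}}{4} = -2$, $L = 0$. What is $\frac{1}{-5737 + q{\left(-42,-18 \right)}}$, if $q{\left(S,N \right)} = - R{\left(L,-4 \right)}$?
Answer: $- \frac{1}{5745} \approx -0.00017406$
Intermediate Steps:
$R{\left(c,f \right)} = 8$ ($R{\left(c,f \right)} = \left(-4\right) \left(-2\right) = 8$)
$q{\left(S,N \right)} = -8$ ($q{\left(S,N \right)} = \left(-1\right) 8 = -8$)
$\frac{1}{-5737 + q{\left(-42,-18 \right)}} = \frac{1}{-5737 - 8} = \frac{1}{-5745} = - \frac{1}{5745}$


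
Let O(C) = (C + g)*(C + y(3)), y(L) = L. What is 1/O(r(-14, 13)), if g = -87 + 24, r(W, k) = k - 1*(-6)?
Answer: -1/968 ≈ -0.0010331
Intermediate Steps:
r(W, k) = 6 + k (r(W, k) = k + 6 = 6 + k)
g = -63
O(C) = (-63 + C)*(3 + C) (O(C) = (C - 63)*(C + 3) = (-63 + C)*(3 + C))
1/O(r(-14, 13)) = 1/(-189 + (6 + 13)² - 60*(6 + 13)) = 1/(-189 + 19² - 60*19) = 1/(-189 + 361 - 1140) = 1/(-968) = -1/968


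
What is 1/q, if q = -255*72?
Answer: -1/18360 ≈ -5.4466e-5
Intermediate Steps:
q = -18360
1/q = 1/(-18360) = -1/18360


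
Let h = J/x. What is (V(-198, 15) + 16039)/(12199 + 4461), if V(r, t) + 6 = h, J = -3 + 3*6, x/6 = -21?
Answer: 673381/699720 ≈ 0.96236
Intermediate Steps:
x = -126 (x = 6*(-21) = -126)
J = 15 (J = -3 + 18 = 15)
h = -5/42 (h = 15/(-126) = 15*(-1/126) = -5/42 ≈ -0.11905)
V(r, t) = -257/42 (V(r, t) = -6 - 5/42 = -257/42)
(V(-198, 15) + 16039)/(12199 + 4461) = (-257/42 + 16039)/(12199 + 4461) = (673381/42)/16660 = (673381/42)*(1/16660) = 673381/699720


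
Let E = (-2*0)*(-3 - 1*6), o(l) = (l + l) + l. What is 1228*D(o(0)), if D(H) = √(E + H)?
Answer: 0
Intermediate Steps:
o(l) = 3*l (o(l) = 2*l + l = 3*l)
E = 0 (E = 0*(-3 - 6) = 0*(-9) = 0)
D(H) = √H (D(H) = √(0 + H) = √H)
1228*D(o(0)) = 1228*√(3*0) = 1228*√0 = 1228*0 = 0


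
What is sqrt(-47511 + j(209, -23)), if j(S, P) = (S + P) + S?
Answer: 2*I*sqrt(11779) ≈ 217.06*I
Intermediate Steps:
j(S, P) = P + 2*S (j(S, P) = (P + S) + S = P + 2*S)
sqrt(-47511 + j(209, -23)) = sqrt(-47511 + (-23 + 2*209)) = sqrt(-47511 + (-23 + 418)) = sqrt(-47511 + 395) = sqrt(-47116) = 2*I*sqrt(11779)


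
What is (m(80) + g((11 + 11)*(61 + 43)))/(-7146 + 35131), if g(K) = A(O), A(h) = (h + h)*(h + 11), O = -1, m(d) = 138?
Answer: 118/27985 ≈ 0.0042165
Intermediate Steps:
A(h) = 2*h*(11 + h) (A(h) = (2*h)*(11 + h) = 2*h*(11 + h))
g(K) = -20 (g(K) = 2*(-1)*(11 - 1) = 2*(-1)*10 = -20)
(m(80) + g((11 + 11)*(61 + 43)))/(-7146 + 35131) = (138 - 20)/(-7146 + 35131) = 118/27985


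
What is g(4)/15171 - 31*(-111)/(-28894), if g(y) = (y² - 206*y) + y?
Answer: -25144729/146116958 ≈ -0.17209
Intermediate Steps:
g(y) = y² - 205*y
g(4)/15171 - 31*(-111)/(-28894) = (4*(-205 + 4))/15171 - 31*(-111)/(-28894) = (4*(-201))*(1/15171) + 3441*(-1/28894) = -804*1/15171 - 3441/28894 = -268/5057 - 3441/28894 = -25144729/146116958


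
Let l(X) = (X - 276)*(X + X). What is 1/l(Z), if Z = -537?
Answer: 1/873162 ≈ 1.1453e-6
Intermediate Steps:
l(X) = 2*X*(-276 + X) (l(X) = (-276 + X)*(2*X) = 2*X*(-276 + X))
1/l(Z) = 1/(2*(-537)*(-276 - 537)) = 1/(2*(-537)*(-813)) = 1/873162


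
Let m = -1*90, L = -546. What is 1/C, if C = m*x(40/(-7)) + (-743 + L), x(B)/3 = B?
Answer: 7/1777 ≈ 0.0039392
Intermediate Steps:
x(B) = 3*B
m = -90
C = 1777/7 (C = -270*40/(-7) + (-743 - 546) = -270*40*(-⅐) - 1289 = -270*(-40)/7 - 1289 = -90*(-120/7) - 1289 = 10800/7 - 1289 = 1777/7 ≈ 253.86)
1/C = 1/(1777/7) = 7/1777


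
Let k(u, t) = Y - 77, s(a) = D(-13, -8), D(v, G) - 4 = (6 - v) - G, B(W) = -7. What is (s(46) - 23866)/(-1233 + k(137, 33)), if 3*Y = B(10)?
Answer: 71505/3937 ≈ 18.162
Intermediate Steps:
Y = -7/3 (Y = (⅓)*(-7) = -7/3 ≈ -2.3333)
D(v, G) = 10 - G - v (D(v, G) = 4 + ((6 - v) - G) = 4 + (6 - G - v) = 10 - G - v)
s(a) = 31 (s(a) = 10 - 1*(-8) - 1*(-13) = 10 + 8 + 13 = 31)
k(u, t) = -238/3 (k(u, t) = -7/3 - 77 = -238/3)
(s(46) - 23866)/(-1233 + k(137, 33)) = (31 - 23866)/(-1233 - 238/3) = -23835/(-3937/3) = -23835*(-3/3937) = 71505/3937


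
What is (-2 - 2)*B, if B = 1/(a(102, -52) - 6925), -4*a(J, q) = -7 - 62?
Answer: 16/27631 ≈ 0.00057906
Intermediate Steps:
a(J, q) = 69/4 (a(J, q) = -(-7 - 62)/4 = -¼*(-69) = 69/4)
B = -4/27631 (B = 1/(69/4 - 6925) = 1/(-27631/4) = -4/27631 ≈ -0.00014477)
(-2 - 2)*B = (-2 - 2)*(-4/27631) = -4*(-4/27631) = 16/27631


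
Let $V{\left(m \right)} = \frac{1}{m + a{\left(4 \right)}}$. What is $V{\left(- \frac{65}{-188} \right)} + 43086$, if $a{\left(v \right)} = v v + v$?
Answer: $\frac{164804138}{3825} \approx 43086.0$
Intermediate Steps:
$a{\left(v \right)} = v + v^{2}$ ($a{\left(v \right)} = v^{2} + v = v + v^{2}$)
$V{\left(m \right)} = \frac{1}{20 + m}$ ($V{\left(m \right)} = \frac{1}{m + 4 \left(1 + 4\right)} = \frac{1}{m + 4 \cdot 5} = \frac{1}{m + 20} = \frac{1}{20 + m}$)
$V{\left(- \frac{65}{-188} \right)} + 43086 = \frac{1}{20 - \frac{65}{-188}} + 43086 = \frac{1}{20 - - \frac{65}{188}} + 43086 = \frac{1}{20 + \frac{65}{188}} + 43086 = \frac{1}{\frac{3825}{188}} + 43086 = \frac{188}{3825} + 43086 = \frac{164804138}{3825}$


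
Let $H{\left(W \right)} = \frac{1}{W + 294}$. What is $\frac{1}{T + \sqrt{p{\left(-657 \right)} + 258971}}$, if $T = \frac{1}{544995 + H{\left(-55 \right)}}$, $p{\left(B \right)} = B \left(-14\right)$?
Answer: $- \frac{31130659634}{4549769729088345463363} + \frac{16966053977485636 \sqrt{268169}}{4549769729088345463363} \approx 0.0019311$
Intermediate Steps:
$p{\left(B \right)} = - 14 B$
$H{\left(W \right)} = \frac{1}{294 + W}$
$T = \frac{239}{130253806}$ ($T = \frac{1}{544995 + \frac{1}{294 - 55}} = \frac{1}{544995 + \frac{1}{239}} = \frac{1}{\frac{130253806}{239}} = \frac{239}{130253806} \approx 1.8349 \cdot 10^{-6}$)
$\frac{1}{T + \sqrt{p{\left(-657 \right)} + 258971}} = \frac{1}{\frac{239}{130253806} + \sqrt{\left(-14\right) \left(-657\right) + 258971}} = \frac{1}{\frac{239}{130253806} + \sqrt{9198 + 258971}} = \frac{1}{\frac{239}{130253806} + \sqrt{268169}}$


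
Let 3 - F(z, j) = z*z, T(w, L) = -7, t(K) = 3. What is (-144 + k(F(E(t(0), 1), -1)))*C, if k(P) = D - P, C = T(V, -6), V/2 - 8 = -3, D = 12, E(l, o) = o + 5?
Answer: 693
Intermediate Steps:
E(l, o) = 5 + o
V = 10 (V = 16 + 2*(-3) = 16 - 6 = 10)
C = -7
F(z, j) = 3 - z**2 (F(z, j) = 3 - z*z = 3 - z**2)
k(P) = 12 - P
(-144 + k(F(E(t(0), 1), -1)))*C = (-144 + (12 - (3 - (5 + 1)**2)))*(-7) = (-144 + (12 - (3 - 1*6**2)))*(-7) = (-144 + (12 - (3 - 1*36)))*(-7) = (-144 + (12 - (3 - 36)))*(-7) = (-144 + (12 - 1*(-33)))*(-7) = (-144 + (12 + 33))*(-7) = (-144 + 45)*(-7) = -99*(-7) = 693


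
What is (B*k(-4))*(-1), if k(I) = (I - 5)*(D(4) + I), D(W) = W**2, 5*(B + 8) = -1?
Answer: -4428/5 ≈ -885.60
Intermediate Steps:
B = -41/5 (B = -8 + (1/5)*(-1) = -8 - 1/5 = -41/5 ≈ -8.2000)
k(I) = (-5 + I)*(16 + I) (k(I) = (I - 5)*(4**2 + I) = (-5 + I)*(16 + I))
(B*k(-4))*(-1) = -41*(-80 + (-4)**2 + 11*(-4))/5*(-1) = -41*(-80 + 16 - 44)/5*(-1) = -41/5*(-108)*(-1) = (4428/5)*(-1) = -4428/5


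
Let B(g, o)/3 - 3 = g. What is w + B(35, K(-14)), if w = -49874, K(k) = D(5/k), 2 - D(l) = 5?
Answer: -49760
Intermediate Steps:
D(l) = -3 (D(l) = 2 - 1*5 = 2 - 5 = -3)
K(k) = -3
B(g, o) = 9 + 3*g
w + B(35, K(-14)) = -49874 + (9 + 3*35) = -49874 + (9 + 105) = -49874 + 114 = -49760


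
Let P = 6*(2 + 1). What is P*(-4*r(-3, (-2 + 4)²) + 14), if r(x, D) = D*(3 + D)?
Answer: -1764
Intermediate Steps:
P = 18 (P = 6*3 = 18)
P*(-4*r(-3, (-2 + 4)²) + 14) = 18*(-4*(-2 + 4)²*(3 + (-2 + 4)²) + 14) = 18*(-4*2²*(3 + 2²) + 14) = 18*(-16*(3 + 4) + 14) = 18*(-16*7 + 14) = 18*(-4*28 + 14) = 18*(-112 + 14) = 18*(-98) = -1764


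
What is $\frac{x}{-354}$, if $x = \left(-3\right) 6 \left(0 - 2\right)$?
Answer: $- \frac{6}{59} \approx -0.10169$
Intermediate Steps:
$x = 36$ ($x = \left(-18\right) \left(-2\right) = 36$)
$\frac{x}{-354} = \frac{36}{-354} = 36 \left(- \frac{1}{354}\right) = - \frac{6}{59}$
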